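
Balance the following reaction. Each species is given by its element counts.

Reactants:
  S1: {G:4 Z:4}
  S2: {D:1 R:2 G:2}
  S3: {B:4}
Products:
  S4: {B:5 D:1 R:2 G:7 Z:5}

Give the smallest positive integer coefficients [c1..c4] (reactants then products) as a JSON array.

Coefficients: [5, 4, 5, 4]

B: 5·0+4·0+5·4 = 20 | 4·5 = 20
D: 5·0+4·1+5·0 = 4 | 4·1 = 4
R: 5·0+4·2+5·0 = 8 | 4·2 = 8
G: 5·4+4·2+5·0 = 28 | 4·7 = 28
Z: 5·4+4·0+5·0 = 20 | 4·5 = 20
gcd(5,4,5,4) = 1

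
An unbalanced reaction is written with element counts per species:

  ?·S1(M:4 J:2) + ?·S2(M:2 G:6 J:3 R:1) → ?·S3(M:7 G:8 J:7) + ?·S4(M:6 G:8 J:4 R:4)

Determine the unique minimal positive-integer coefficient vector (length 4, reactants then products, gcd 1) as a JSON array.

Coefficients: [3, 4, 2, 1]

M: 3·4+4·2 = 20 | 2·7+1·6 = 20
G: 3·0+4·6 = 24 | 2·8+1·8 = 24
J: 3·2+4·3 = 18 | 2·7+1·4 = 18
R: 3·0+4·1 = 4 | 2·0+1·4 = 4
gcd(3,4,2,1) = 1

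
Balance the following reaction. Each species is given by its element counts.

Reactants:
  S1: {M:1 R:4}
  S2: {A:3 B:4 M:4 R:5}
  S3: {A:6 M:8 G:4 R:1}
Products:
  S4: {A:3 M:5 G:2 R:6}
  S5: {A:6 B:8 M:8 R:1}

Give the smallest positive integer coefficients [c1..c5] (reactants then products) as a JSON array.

A: 6·0+2·3+3·6 = 24 | 6·3+1·6 = 24
B: 6·0+2·4+3·0 = 8 | 6·0+1·8 = 8
M: 6·1+2·4+3·8 = 38 | 6·5+1·8 = 38
G: 6·0+2·0+3·4 = 12 | 6·2+1·0 = 12
R: 6·4+2·5+3·1 = 37 | 6·6+1·1 = 37
gcd(6,2,3,6,1) = 1

Coefficients: [6, 2, 3, 6, 1]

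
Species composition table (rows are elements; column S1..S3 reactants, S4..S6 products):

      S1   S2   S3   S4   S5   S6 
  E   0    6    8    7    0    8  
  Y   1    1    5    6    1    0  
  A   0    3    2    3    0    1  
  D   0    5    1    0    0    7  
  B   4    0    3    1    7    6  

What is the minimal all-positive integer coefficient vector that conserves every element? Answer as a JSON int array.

Coefficients: [5, 3, 6, 6, 2, 3]

E: 5·0+3·6+6·8 = 66 | 6·7+2·0+3·8 = 66
Y: 5·1+3·1+6·5 = 38 | 6·6+2·1+3·0 = 38
A: 5·0+3·3+6·2 = 21 | 6·3+2·0+3·1 = 21
D: 5·0+3·5+6·1 = 21 | 6·0+2·0+3·7 = 21
B: 5·4+3·0+6·3 = 38 | 6·1+2·7+3·6 = 38
gcd(5,3,6,6,2,3) = 1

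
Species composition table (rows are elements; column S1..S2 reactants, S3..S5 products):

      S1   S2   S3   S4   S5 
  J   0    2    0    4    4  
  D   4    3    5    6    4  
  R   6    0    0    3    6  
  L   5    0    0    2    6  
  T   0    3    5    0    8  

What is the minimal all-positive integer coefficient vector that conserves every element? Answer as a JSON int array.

J: 2·0+6·2 = 12 | 2·0+2·4+1·4 = 12
D: 2·4+6·3 = 26 | 2·5+2·6+1·4 = 26
R: 2·6+6·0 = 12 | 2·0+2·3+1·6 = 12
L: 2·5+6·0 = 10 | 2·0+2·2+1·6 = 10
T: 2·0+6·3 = 18 | 2·5+2·0+1·8 = 18
gcd(2,6,2,2,1) = 1

Coefficients: [2, 6, 2, 2, 1]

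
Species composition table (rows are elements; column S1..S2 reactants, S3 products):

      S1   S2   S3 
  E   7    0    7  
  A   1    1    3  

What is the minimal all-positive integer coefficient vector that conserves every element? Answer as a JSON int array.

E: 1·7+2·0 = 7 | 1·7 = 7
A: 1·1+2·1 = 3 | 1·3 = 3
gcd(1,2,1) = 1

Coefficients: [1, 2, 1]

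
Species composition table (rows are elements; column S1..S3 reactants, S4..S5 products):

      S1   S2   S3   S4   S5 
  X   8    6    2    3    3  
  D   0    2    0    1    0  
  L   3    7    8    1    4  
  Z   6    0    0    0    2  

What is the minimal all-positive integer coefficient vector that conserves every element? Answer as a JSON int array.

X: 2·8+2·6+1·2 = 30 | 4·3+6·3 = 30
D: 2·0+2·2+1·0 = 4 | 4·1+6·0 = 4
L: 2·3+2·7+1·8 = 28 | 4·1+6·4 = 28
Z: 2·6+2·0+1·0 = 12 | 4·0+6·2 = 12
gcd(2,2,1,4,6) = 1

Coefficients: [2, 2, 1, 4, 6]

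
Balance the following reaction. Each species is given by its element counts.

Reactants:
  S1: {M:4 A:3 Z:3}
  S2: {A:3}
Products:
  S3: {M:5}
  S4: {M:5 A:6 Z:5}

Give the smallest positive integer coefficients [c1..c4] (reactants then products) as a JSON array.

M: 5·4+1·0 = 20 | 1·5+3·5 = 20
A: 5·3+1·3 = 18 | 1·0+3·6 = 18
Z: 5·3+1·0 = 15 | 1·0+3·5 = 15
gcd(5,1,1,3) = 1

Coefficients: [5, 1, 1, 3]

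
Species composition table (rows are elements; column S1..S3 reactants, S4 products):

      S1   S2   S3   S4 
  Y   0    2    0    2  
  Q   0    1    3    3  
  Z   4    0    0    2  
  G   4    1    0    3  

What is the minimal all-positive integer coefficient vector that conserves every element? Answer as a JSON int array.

Coefficients: [3, 6, 4, 6]

Y: 3·0+6·2+4·0 = 12 | 6·2 = 12
Q: 3·0+6·1+4·3 = 18 | 6·3 = 18
Z: 3·4+6·0+4·0 = 12 | 6·2 = 12
G: 3·4+6·1+4·0 = 18 | 6·3 = 18
gcd(3,6,4,6) = 1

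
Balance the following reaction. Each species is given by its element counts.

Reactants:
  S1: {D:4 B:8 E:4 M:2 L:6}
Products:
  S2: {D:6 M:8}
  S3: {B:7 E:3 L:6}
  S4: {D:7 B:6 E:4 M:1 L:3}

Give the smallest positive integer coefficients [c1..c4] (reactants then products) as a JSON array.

D: 5·4 = 20 | 1·6+4·0+2·7 = 20
B: 5·8 = 40 | 1·0+4·7+2·6 = 40
E: 5·4 = 20 | 1·0+4·3+2·4 = 20
M: 5·2 = 10 | 1·8+4·0+2·1 = 10
L: 5·6 = 30 | 1·0+4·6+2·3 = 30
gcd(5,1,4,2) = 1

Coefficients: [5, 1, 4, 2]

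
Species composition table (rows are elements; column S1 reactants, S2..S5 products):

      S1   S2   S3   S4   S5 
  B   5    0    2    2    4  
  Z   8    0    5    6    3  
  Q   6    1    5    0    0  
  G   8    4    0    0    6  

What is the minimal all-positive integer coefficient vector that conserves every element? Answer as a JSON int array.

Coefficients: [6, 6, 6, 1, 4]

B: 6·5 = 30 | 6·0+6·2+1·2+4·4 = 30
Z: 6·8 = 48 | 6·0+6·5+1·6+4·3 = 48
Q: 6·6 = 36 | 6·1+6·5+1·0+4·0 = 36
G: 6·8 = 48 | 6·4+6·0+1·0+4·6 = 48
gcd(6,6,6,1,4) = 1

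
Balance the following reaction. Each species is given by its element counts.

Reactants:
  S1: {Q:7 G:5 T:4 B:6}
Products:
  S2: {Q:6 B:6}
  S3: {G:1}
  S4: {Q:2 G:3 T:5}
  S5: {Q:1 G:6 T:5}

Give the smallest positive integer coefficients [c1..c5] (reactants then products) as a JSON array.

Coefficients: [5, 5, 4, 1, 3]

Q: 5·7 = 35 | 5·6+4·0+1·2+3·1 = 35
G: 5·5 = 25 | 5·0+4·1+1·3+3·6 = 25
T: 5·4 = 20 | 5·0+4·0+1·5+3·5 = 20
B: 5·6 = 30 | 5·6+4·0+1·0+3·0 = 30
gcd(5,5,4,1,3) = 1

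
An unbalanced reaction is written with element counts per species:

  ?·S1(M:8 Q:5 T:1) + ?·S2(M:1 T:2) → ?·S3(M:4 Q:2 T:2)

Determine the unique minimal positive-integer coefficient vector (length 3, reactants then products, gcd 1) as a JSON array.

M: 2·8+4·1 = 20 | 5·4 = 20
Q: 2·5+4·0 = 10 | 5·2 = 10
T: 2·1+4·2 = 10 | 5·2 = 10
gcd(2,4,5) = 1

Coefficients: [2, 4, 5]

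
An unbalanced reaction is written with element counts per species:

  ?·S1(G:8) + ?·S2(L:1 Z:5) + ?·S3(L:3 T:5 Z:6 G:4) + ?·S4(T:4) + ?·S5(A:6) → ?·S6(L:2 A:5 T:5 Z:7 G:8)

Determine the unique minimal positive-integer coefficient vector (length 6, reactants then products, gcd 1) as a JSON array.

Coefficients: [5, 6, 2, 5, 5, 6]

L: 5·0+6·1+2·3+5·0+5·0 = 12 | 6·2 = 12
A: 5·0+6·0+2·0+5·0+5·6 = 30 | 6·5 = 30
T: 5·0+6·0+2·5+5·4+5·0 = 30 | 6·5 = 30
Z: 5·0+6·5+2·6+5·0+5·0 = 42 | 6·7 = 42
G: 5·8+6·0+2·4+5·0+5·0 = 48 | 6·8 = 48
gcd(5,6,2,5,5,6) = 1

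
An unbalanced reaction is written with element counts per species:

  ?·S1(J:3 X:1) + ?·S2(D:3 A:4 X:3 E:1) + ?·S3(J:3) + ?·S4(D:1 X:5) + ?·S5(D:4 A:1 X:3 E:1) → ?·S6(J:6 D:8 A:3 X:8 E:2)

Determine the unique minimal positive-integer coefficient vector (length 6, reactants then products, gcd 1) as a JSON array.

Coefficients: [1, 1, 5, 1, 5, 3]

J: 1·3+1·0+5·3+1·0+5·0 = 18 | 3·6 = 18
D: 1·0+1·3+5·0+1·1+5·4 = 24 | 3·8 = 24
A: 1·0+1·4+5·0+1·0+5·1 = 9 | 3·3 = 9
X: 1·1+1·3+5·0+1·5+5·3 = 24 | 3·8 = 24
E: 1·0+1·1+5·0+1·0+5·1 = 6 | 3·2 = 6
gcd(1,1,5,1,5,3) = 1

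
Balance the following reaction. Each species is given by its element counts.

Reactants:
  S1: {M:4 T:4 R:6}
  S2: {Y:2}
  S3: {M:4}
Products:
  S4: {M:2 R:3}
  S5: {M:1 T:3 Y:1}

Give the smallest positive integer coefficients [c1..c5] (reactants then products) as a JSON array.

Coefficients: [3, 2, 1, 6, 4]

M: 3·4+2·0+1·4 = 16 | 6·2+4·1 = 16
T: 3·4+2·0+1·0 = 12 | 6·0+4·3 = 12
Y: 3·0+2·2+1·0 = 4 | 6·0+4·1 = 4
R: 3·6+2·0+1·0 = 18 | 6·3+4·0 = 18
gcd(3,2,1,6,4) = 1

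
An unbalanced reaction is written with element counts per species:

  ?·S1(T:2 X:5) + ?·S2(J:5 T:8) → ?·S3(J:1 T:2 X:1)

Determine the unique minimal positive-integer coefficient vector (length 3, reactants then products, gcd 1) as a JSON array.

Coefficients: [1, 1, 5]

J: 1·0+1·5 = 5 | 5·1 = 5
T: 1·2+1·8 = 10 | 5·2 = 10
X: 1·5+1·0 = 5 | 5·1 = 5
gcd(1,1,5) = 1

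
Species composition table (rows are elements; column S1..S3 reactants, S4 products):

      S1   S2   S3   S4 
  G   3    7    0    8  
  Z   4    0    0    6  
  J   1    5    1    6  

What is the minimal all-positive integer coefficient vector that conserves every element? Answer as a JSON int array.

Coefficients: [3, 1, 4, 2]

G: 3·3+1·7+4·0 = 16 | 2·8 = 16
Z: 3·4+1·0+4·0 = 12 | 2·6 = 12
J: 3·1+1·5+4·1 = 12 | 2·6 = 12
gcd(3,1,4,2) = 1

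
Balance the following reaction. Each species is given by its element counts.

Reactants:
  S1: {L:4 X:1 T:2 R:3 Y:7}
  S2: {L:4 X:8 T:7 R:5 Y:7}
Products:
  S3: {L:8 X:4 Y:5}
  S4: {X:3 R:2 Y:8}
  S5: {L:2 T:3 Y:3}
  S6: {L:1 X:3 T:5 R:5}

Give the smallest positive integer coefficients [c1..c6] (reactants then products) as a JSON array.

Coefficients: [5, 5, 3, 5, 5, 6]

L: 5·4+5·4 = 40 | 3·8+5·0+5·2+6·1 = 40
X: 5·1+5·8 = 45 | 3·4+5·3+5·0+6·3 = 45
T: 5·2+5·7 = 45 | 3·0+5·0+5·3+6·5 = 45
R: 5·3+5·5 = 40 | 3·0+5·2+5·0+6·5 = 40
Y: 5·7+5·7 = 70 | 3·5+5·8+5·3+6·0 = 70
gcd(5,5,3,5,5,6) = 1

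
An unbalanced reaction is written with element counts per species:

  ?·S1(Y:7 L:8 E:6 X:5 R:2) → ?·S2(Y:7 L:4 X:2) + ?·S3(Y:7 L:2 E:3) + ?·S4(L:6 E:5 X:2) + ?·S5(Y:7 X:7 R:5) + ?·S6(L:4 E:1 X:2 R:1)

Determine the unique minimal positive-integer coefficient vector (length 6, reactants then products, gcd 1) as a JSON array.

Y: 6·7 = 42 | 1·7+3·7+5·0+2·7+2·0 = 42
L: 6·8 = 48 | 1·4+3·2+5·6+2·0+2·4 = 48
E: 6·6 = 36 | 1·0+3·3+5·5+2·0+2·1 = 36
X: 6·5 = 30 | 1·2+3·0+5·2+2·7+2·2 = 30
R: 6·2 = 12 | 1·0+3·0+5·0+2·5+2·1 = 12
gcd(6,1,3,5,2,2) = 1

Coefficients: [6, 1, 3, 5, 2, 2]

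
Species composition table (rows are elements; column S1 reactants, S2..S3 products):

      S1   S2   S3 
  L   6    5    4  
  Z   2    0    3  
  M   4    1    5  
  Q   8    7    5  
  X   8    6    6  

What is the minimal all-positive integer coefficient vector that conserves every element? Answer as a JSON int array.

Coefficients: [3, 2, 2]

L: 3·6 = 18 | 2·5+2·4 = 18
Z: 3·2 = 6 | 2·0+2·3 = 6
M: 3·4 = 12 | 2·1+2·5 = 12
Q: 3·8 = 24 | 2·7+2·5 = 24
X: 3·8 = 24 | 2·6+2·6 = 24
gcd(3,2,2) = 1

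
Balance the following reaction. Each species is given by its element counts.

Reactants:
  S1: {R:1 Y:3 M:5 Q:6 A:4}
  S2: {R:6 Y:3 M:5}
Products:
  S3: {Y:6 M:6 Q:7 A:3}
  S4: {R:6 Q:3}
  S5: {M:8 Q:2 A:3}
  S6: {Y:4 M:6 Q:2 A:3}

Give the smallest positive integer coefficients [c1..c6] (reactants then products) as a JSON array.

Coefficients: [6, 4, 1, 5, 1, 6]

R: 6·1+4·6 = 30 | 1·0+5·6+1·0+6·0 = 30
Y: 6·3+4·3 = 30 | 1·6+5·0+1·0+6·4 = 30
M: 6·5+4·5 = 50 | 1·6+5·0+1·8+6·6 = 50
Q: 6·6+4·0 = 36 | 1·7+5·3+1·2+6·2 = 36
A: 6·4+4·0 = 24 | 1·3+5·0+1·3+6·3 = 24
gcd(6,4,1,5,1,6) = 1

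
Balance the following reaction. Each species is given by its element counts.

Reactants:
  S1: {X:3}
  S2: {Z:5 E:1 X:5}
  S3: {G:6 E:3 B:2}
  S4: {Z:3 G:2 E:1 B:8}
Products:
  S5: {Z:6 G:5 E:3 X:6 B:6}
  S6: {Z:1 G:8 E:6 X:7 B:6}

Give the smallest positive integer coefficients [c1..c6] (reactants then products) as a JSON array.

Z: 6·0+5·5+5·0+4·3 = 37 | 6·6+1·1 = 37
G: 6·0+5·0+5·6+4·2 = 38 | 6·5+1·8 = 38
E: 6·0+5·1+5·3+4·1 = 24 | 6·3+1·6 = 24
X: 6·3+5·5+5·0+4·0 = 43 | 6·6+1·7 = 43
B: 6·0+5·0+5·2+4·8 = 42 | 6·6+1·6 = 42
gcd(6,5,5,4,6,1) = 1

Coefficients: [6, 5, 5, 4, 6, 1]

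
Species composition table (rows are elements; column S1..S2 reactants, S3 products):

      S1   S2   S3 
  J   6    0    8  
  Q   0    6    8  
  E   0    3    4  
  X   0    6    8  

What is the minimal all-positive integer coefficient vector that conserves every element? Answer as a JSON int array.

Coefficients: [4, 4, 3]

J: 4·6+4·0 = 24 | 3·8 = 24
Q: 4·0+4·6 = 24 | 3·8 = 24
E: 4·0+4·3 = 12 | 3·4 = 12
X: 4·0+4·6 = 24 | 3·8 = 24
gcd(4,4,3) = 1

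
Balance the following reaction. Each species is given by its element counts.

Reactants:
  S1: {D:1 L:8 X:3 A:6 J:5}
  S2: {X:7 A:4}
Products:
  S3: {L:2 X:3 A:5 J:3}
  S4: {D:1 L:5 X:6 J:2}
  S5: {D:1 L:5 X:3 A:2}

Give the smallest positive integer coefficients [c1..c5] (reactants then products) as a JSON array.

Coefficients: [4, 3, 6, 1, 3]

D: 4·1+3·0 = 4 | 6·0+1·1+3·1 = 4
L: 4·8+3·0 = 32 | 6·2+1·5+3·5 = 32
X: 4·3+3·7 = 33 | 6·3+1·6+3·3 = 33
A: 4·6+3·4 = 36 | 6·5+1·0+3·2 = 36
J: 4·5+3·0 = 20 | 6·3+1·2+3·0 = 20
gcd(4,3,6,1,3) = 1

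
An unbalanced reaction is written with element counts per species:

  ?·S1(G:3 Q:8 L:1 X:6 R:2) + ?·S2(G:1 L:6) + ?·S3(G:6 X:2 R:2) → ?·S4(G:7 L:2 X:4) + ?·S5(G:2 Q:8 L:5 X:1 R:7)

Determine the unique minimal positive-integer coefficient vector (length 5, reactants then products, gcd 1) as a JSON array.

Coefficients: [2, 3, 5, 5, 2]

G: 2·3+3·1+5·6 = 39 | 5·7+2·2 = 39
Q: 2·8+3·0+5·0 = 16 | 5·0+2·8 = 16
L: 2·1+3·6+5·0 = 20 | 5·2+2·5 = 20
X: 2·6+3·0+5·2 = 22 | 5·4+2·1 = 22
R: 2·2+3·0+5·2 = 14 | 5·0+2·7 = 14
gcd(2,3,5,5,2) = 1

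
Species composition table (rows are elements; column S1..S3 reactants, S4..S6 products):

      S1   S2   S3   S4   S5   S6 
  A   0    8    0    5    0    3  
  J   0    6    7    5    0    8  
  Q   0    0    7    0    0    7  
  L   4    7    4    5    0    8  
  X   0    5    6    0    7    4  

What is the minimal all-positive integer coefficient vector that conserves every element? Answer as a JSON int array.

Coefficients: [1, 2, 2, 2, 2, 2]

A: 1·0+2·8+2·0 = 16 | 2·5+2·0+2·3 = 16
J: 1·0+2·6+2·7 = 26 | 2·5+2·0+2·8 = 26
Q: 1·0+2·0+2·7 = 14 | 2·0+2·0+2·7 = 14
L: 1·4+2·7+2·4 = 26 | 2·5+2·0+2·8 = 26
X: 1·0+2·5+2·6 = 22 | 2·0+2·7+2·4 = 22
gcd(1,2,2,2,2,2) = 1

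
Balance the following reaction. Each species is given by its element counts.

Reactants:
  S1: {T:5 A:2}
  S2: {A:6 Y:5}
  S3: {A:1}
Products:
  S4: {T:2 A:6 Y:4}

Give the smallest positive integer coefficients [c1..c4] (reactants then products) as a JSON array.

T: 2·5+4·0+2·0 = 10 | 5·2 = 10
A: 2·2+4·6+2·1 = 30 | 5·6 = 30
Y: 2·0+4·5+2·0 = 20 | 5·4 = 20
gcd(2,4,2,5) = 1

Coefficients: [2, 4, 2, 5]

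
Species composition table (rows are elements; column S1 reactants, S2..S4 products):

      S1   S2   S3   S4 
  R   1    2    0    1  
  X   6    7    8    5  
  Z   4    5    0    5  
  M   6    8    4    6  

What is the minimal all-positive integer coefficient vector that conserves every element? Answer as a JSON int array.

Coefficients: [5, 1, 1, 3]

R: 5·1 = 5 | 1·2+1·0+3·1 = 5
X: 5·6 = 30 | 1·7+1·8+3·5 = 30
Z: 5·4 = 20 | 1·5+1·0+3·5 = 20
M: 5·6 = 30 | 1·8+1·4+3·6 = 30
gcd(5,1,1,3) = 1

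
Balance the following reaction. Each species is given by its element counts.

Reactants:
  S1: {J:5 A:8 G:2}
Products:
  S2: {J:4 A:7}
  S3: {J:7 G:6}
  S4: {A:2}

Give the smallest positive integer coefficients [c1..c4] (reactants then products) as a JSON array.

Coefficients: [3, 2, 1, 5]

J: 3·5 = 15 | 2·4+1·7+5·0 = 15
A: 3·8 = 24 | 2·7+1·0+5·2 = 24
G: 3·2 = 6 | 2·0+1·6+5·0 = 6
gcd(3,2,1,5) = 1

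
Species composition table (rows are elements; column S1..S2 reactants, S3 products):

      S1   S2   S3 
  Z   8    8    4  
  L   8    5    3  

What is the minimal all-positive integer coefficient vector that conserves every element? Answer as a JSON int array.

Z: 1·8+2·8 = 24 | 6·4 = 24
L: 1·8+2·5 = 18 | 6·3 = 18
gcd(1,2,6) = 1

Coefficients: [1, 2, 6]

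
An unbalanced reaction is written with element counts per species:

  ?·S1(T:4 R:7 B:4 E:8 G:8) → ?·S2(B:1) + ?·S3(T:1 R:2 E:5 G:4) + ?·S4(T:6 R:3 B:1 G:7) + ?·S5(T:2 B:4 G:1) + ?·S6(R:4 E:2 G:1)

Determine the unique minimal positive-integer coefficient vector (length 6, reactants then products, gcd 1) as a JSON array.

T: 5·4 = 20 | 3·0+6·1+1·6+4·2+5·0 = 20
R: 5·7 = 35 | 3·0+6·2+1·3+4·0+5·4 = 35
B: 5·4 = 20 | 3·1+6·0+1·1+4·4+5·0 = 20
E: 5·8 = 40 | 3·0+6·5+1·0+4·0+5·2 = 40
G: 5·8 = 40 | 3·0+6·4+1·7+4·1+5·1 = 40
gcd(5,3,6,1,4,5) = 1

Coefficients: [5, 3, 6, 1, 4, 5]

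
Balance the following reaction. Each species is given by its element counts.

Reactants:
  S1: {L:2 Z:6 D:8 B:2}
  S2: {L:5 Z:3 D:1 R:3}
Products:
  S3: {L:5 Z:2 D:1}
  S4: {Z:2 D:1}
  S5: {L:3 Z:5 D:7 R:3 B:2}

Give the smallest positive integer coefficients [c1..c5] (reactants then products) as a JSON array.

L: 5·2+5·5 = 35 | 4·5+6·0+5·3 = 35
Z: 5·6+5·3 = 45 | 4·2+6·2+5·5 = 45
D: 5·8+5·1 = 45 | 4·1+6·1+5·7 = 45
R: 5·0+5·3 = 15 | 4·0+6·0+5·3 = 15
B: 5·2+5·0 = 10 | 4·0+6·0+5·2 = 10
gcd(5,5,4,6,5) = 1

Coefficients: [5, 5, 4, 6, 5]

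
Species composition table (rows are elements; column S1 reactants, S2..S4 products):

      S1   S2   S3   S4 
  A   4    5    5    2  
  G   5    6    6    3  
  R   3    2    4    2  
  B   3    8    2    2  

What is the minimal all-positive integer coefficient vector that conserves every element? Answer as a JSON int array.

Coefficients: [6, 1, 3, 2]

A: 6·4 = 24 | 1·5+3·5+2·2 = 24
G: 6·5 = 30 | 1·6+3·6+2·3 = 30
R: 6·3 = 18 | 1·2+3·4+2·2 = 18
B: 6·3 = 18 | 1·8+3·2+2·2 = 18
gcd(6,1,3,2) = 1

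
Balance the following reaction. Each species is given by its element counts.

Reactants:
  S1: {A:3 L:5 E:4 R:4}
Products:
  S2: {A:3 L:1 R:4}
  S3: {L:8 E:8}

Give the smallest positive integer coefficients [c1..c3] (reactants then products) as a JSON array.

Coefficients: [2, 2, 1]

A: 2·3 = 6 | 2·3+1·0 = 6
L: 2·5 = 10 | 2·1+1·8 = 10
E: 2·4 = 8 | 2·0+1·8 = 8
R: 2·4 = 8 | 2·4+1·0 = 8
gcd(2,2,1) = 1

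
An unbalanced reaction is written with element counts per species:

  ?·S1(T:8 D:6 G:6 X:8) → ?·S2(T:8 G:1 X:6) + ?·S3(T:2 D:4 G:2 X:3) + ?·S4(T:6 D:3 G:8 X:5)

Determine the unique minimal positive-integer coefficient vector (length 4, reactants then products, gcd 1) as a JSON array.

T: 5·8 = 40 | 2·8+6·2+2·6 = 40
D: 5·6 = 30 | 2·0+6·4+2·3 = 30
G: 5·6 = 30 | 2·1+6·2+2·8 = 30
X: 5·8 = 40 | 2·6+6·3+2·5 = 40
gcd(5,2,6,2) = 1

Coefficients: [5, 2, 6, 2]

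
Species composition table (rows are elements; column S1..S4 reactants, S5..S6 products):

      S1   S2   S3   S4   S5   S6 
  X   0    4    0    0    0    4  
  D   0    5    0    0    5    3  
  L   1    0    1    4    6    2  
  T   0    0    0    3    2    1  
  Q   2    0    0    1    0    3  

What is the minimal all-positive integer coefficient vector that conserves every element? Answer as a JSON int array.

X: 6·0+5·4+4·0+3·0 = 20 | 2·0+5·4 = 20
D: 6·0+5·5+4·0+3·0 = 25 | 2·5+5·3 = 25
L: 6·1+5·0+4·1+3·4 = 22 | 2·6+5·2 = 22
T: 6·0+5·0+4·0+3·3 = 9 | 2·2+5·1 = 9
Q: 6·2+5·0+4·0+3·1 = 15 | 2·0+5·3 = 15
gcd(6,5,4,3,2,5) = 1

Coefficients: [6, 5, 4, 3, 2, 5]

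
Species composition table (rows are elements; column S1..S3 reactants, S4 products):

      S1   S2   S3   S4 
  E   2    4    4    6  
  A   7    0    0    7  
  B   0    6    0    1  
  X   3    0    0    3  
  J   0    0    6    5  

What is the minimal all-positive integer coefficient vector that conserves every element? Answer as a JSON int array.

Coefficients: [6, 1, 5, 6]

E: 6·2+1·4+5·4 = 36 | 6·6 = 36
A: 6·7+1·0+5·0 = 42 | 6·7 = 42
B: 6·0+1·6+5·0 = 6 | 6·1 = 6
X: 6·3+1·0+5·0 = 18 | 6·3 = 18
J: 6·0+1·0+5·6 = 30 | 6·5 = 30
gcd(6,1,5,6) = 1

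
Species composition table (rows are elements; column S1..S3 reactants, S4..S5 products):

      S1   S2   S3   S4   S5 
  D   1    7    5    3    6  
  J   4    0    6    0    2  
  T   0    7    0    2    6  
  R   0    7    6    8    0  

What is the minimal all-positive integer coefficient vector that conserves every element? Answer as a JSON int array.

Coefficients: [1, 6, 1, 6, 5]

D: 1·1+6·7+1·5 = 48 | 6·3+5·6 = 48
J: 1·4+6·0+1·6 = 10 | 6·0+5·2 = 10
T: 1·0+6·7+1·0 = 42 | 6·2+5·6 = 42
R: 1·0+6·7+1·6 = 48 | 6·8+5·0 = 48
gcd(1,6,1,6,5) = 1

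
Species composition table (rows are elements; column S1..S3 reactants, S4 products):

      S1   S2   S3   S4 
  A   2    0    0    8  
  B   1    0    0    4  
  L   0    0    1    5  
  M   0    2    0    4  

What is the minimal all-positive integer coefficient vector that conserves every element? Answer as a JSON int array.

A: 4·2+2·0+5·0 = 8 | 1·8 = 8
B: 4·1+2·0+5·0 = 4 | 1·4 = 4
L: 4·0+2·0+5·1 = 5 | 1·5 = 5
M: 4·0+2·2+5·0 = 4 | 1·4 = 4
gcd(4,2,5,1) = 1

Coefficients: [4, 2, 5, 1]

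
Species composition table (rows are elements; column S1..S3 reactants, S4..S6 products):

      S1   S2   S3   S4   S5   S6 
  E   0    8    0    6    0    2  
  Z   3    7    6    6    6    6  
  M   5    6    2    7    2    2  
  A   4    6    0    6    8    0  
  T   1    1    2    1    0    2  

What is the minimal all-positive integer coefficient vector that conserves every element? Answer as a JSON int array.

Coefficients: [2, 6, 5, 6, 1, 6]

E: 2·0+6·8+5·0 = 48 | 6·6+1·0+6·2 = 48
Z: 2·3+6·7+5·6 = 78 | 6·6+1·6+6·6 = 78
M: 2·5+6·6+5·2 = 56 | 6·7+1·2+6·2 = 56
A: 2·4+6·6+5·0 = 44 | 6·6+1·8+6·0 = 44
T: 2·1+6·1+5·2 = 18 | 6·1+1·0+6·2 = 18
gcd(2,6,5,6,1,6) = 1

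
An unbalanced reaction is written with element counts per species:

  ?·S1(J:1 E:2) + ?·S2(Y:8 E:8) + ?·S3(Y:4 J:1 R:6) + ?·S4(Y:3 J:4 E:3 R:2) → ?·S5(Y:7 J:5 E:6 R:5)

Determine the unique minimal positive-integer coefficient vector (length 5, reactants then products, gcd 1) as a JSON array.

Coefficients: [2, 1, 2, 4, 4]

Y: 2·0+1·8+2·4+4·3 = 28 | 4·7 = 28
J: 2·1+1·0+2·1+4·4 = 20 | 4·5 = 20
E: 2·2+1·8+2·0+4·3 = 24 | 4·6 = 24
R: 2·0+1·0+2·6+4·2 = 20 | 4·5 = 20
gcd(2,1,2,4,4) = 1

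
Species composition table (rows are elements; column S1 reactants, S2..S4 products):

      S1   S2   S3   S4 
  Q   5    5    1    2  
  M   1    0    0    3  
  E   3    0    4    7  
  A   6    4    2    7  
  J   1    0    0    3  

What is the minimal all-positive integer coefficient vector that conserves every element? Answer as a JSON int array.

Q: 6·5 = 30 | 5·5+1·1+2·2 = 30
M: 6·1 = 6 | 5·0+1·0+2·3 = 6
E: 6·3 = 18 | 5·0+1·4+2·7 = 18
A: 6·6 = 36 | 5·4+1·2+2·7 = 36
J: 6·1 = 6 | 5·0+1·0+2·3 = 6
gcd(6,5,1,2) = 1

Coefficients: [6, 5, 1, 2]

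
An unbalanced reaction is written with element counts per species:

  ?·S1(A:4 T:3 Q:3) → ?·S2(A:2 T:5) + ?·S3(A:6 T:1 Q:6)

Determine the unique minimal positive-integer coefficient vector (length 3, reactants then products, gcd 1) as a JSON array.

A: 2·4 = 8 | 1·2+1·6 = 8
T: 2·3 = 6 | 1·5+1·1 = 6
Q: 2·3 = 6 | 1·0+1·6 = 6
gcd(2,1,1) = 1

Coefficients: [2, 1, 1]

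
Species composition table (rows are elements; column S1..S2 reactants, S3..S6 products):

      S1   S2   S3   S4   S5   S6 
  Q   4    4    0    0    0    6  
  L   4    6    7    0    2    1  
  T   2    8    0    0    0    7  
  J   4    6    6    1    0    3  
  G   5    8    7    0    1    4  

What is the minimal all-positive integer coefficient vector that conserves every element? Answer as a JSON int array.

Coefficients: [5, 4, 4, 2, 5, 6]

Q: 5·4+4·4 = 36 | 4·0+2·0+5·0+6·6 = 36
L: 5·4+4·6 = 44 | 4·7+2·0+5·2+6·1 = 44
T: 5·2+4·8 = 42 | 4·0+2·0+5·0+6·7 = 42
J: 5·4+4·6 = 44 | 4·6+2·1+5·0+6·3 = 44
G: 5·5+4·8 = 57 | 4·7+2·0+5·1+6·4 = 57
gcd(5,4,4,2,5,6) = 1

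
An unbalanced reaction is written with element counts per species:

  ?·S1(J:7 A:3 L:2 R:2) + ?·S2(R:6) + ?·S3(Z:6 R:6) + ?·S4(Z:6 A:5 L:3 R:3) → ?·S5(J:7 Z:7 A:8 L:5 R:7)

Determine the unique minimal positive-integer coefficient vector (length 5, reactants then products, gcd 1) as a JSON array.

Coefficients: [6, 1, 1, 6, 6]

J: 6·7+1·0+1·0+6·0 = 42 | 6·7 = 42
Z: 6·0+1·0+1·6+6·6 = 42 | 6·7 = 42
A: 6·3+1·0+1·0+6·5 = 48 | 6·8 = 48
L: 6·2+1·0+1·0+6·3 = 30 | 6·5 = 30
R: 6·2+1·6+1·6+6·3 = 42 | 6·7 = 42
gcd(6,1,1,6,6) = 1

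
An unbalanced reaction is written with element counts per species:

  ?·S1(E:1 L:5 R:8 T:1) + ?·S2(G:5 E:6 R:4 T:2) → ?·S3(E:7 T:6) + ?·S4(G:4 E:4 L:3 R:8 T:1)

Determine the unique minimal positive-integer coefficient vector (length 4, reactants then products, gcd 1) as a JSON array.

G: 3·0+4·5 = 20 | 1·0+5·4 = 20
E: 3·1+4·6 = 27 | 1·7+5·4 = 27
L: 3·5+4·0 = 15 | 1·0+5·3 = 15
R: 3·8+4·4 = 40 | 1·0+5·8 = 40
T: 3·1+4·2 = 11 | 1·6+5·1 = 11
gcd(3,4,1,5) = 1

Coefficients: [3, 4, 1, 5]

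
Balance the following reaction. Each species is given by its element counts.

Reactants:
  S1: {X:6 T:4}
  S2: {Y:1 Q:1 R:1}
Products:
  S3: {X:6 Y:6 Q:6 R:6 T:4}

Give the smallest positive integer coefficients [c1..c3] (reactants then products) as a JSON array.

Coefficients: [1, 6, 1]

X: 1·6+6·0 = 6 | 1·6 = 6
Y: 1·0+6·1 = 6 | 1·6 = 6
Q: 1·0+6·1 = 6 | 1·6 = 6
R: 1·0+6·1 = 6 | 1·6 = 6
T: 1·4+6·0 = 4 | 1·4 = 4
gcd(1,6,1) = 1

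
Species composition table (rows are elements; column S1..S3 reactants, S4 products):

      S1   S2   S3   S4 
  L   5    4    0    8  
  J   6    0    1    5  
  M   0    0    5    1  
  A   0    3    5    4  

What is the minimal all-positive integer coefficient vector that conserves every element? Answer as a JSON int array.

Coefficients: [4, 5, 1, 5]

L: 4·5+5·4+1·0 = 40 | 5·8 = 40
J: 4·6+5·0+1·1 = 25 | 5·5 = 25
M: 4·0+5·0+1·5 = 5 | 5·1 = 5
A: 4·0+5·3+1·5 = 20 | 5·4 = 20
gcd(4,5,1,5) = 1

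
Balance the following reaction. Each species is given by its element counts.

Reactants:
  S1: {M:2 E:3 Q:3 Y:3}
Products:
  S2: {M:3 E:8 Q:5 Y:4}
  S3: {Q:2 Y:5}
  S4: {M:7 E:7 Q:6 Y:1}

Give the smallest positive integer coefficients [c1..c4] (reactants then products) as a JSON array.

Coefficients: [5, 1, 2, 1]

M: 5·2 = 10 | 1·3+2·0+1·7 = 10
E: 5·3 = 15 | 1·8+2·0+1·7 = 15
Q: 5·3 = 15 | 1·5+2·2+1·6 = 15
Y: 5·3 = 15 | 1·4+2·5+1·1 = 15
gcd(5,1,2,1) = 1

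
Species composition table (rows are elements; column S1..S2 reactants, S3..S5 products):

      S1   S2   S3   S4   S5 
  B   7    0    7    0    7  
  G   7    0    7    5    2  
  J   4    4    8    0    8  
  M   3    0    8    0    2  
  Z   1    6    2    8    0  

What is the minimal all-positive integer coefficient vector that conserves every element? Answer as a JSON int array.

Coefficients: [6, 6, 1, 5, 5]

B: 6·7+6·0 = 42 | 1·7+5·0+5·7 = 42
G: 6·7+6·0 = 42 | 1·7+5·5+5·2 = 42
J: 6·4+6·4 = 48 | 1·8+5·0+5·8 = 48
M: 6·3+6·0 = 18 | 1·8+5·0+5·2 = 18
Z: 6·1+6·6 = 42 | 1·2+5·8+5·0 = 42
gcd(6,6,1,5,5) = 1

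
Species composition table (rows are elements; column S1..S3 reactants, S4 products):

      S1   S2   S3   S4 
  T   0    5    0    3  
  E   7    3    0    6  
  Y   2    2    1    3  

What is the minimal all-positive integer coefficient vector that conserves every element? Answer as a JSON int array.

Coefficients: [3, 3, 3, 5]

T: 3·0+3·5+3·0 = 15 | 5·3 = 15
E: 3·7+3·3+3·0 = 30 | 5·6 = 30
Y: 3·2+3·2+3·1 = 15 | 5·3 = 15
gcd(3,3,3,5) = 1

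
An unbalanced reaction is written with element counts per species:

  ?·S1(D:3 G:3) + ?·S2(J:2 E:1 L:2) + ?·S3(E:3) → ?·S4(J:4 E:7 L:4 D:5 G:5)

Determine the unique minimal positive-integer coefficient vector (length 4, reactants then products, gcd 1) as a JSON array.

Coefficients: [5, 6, 5, 3]

J: 5·0+6·2+5·0 = 12 | 3·4 = 12
E: 5·0+6·1+5·3 = 21 | 3·7 = 21
L: 5·0+6·2+5·0 = 12 | 3·4 = 12
D: 5·3+6·0+5·0 = 15 | 3·5 = 15
G: 5·3+6·0+5·0 = 15 | 3·5 = 15
gcd(5,6,5,3) = 1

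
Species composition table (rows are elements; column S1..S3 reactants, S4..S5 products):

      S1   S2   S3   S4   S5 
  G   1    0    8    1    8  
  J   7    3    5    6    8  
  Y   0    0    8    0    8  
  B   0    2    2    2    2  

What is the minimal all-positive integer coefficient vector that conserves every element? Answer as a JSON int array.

G: 3·1+3·0+4·8 = 35 | 3·1+4·8 = 35
J: 3·7+3·3+4·5 = 50 | 3·6+4·8 = 50
Y: 3·0+3·0+4·8 = 32 | 3·0+4·8 = 32
B: 3·0+3·2+4·2 = 14 | 3·2+4·2 = 14
gcd(3,3,4,3,4) = 1

Coefficients: [3, 3, 4, 3, 4]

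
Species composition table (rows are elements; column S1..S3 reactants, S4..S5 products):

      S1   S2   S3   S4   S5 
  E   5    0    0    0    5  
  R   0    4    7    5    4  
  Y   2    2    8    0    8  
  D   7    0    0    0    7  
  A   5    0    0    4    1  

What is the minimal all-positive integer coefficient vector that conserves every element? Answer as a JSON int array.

E: 3·5+5·0+1·0 = 15 | 3·0+3·5 = 15
R: 3·0+5·4+1·7 = 27 | 3·5+3·4 = 27
Y: 3·2+5·2+1·8 = 24 | 3·0+3·8 = 24
D: 3·7+5·0+1·0 = 21 | 3·0+3·7 = 21
A: 3·5+5·0+1·0 = 15 | 3·4+3·1 = 15
gcd(3,5,1,3,3) = 1

Coefficients: [3, 5, 1, 3, 3]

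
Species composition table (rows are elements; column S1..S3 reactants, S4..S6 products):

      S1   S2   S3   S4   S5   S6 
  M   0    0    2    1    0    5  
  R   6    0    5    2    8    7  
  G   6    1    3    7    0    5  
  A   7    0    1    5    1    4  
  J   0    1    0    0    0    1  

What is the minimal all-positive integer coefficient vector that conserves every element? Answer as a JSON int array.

Coefficients: [4, 1, 5, 5, 4, 1]

M: 4·0+1·0+5·2 = 10 | 5·1+4·0+1·5 = 10
R: 4·6+1·0+5·5 = 49 | 5·2+4·8+1·7 = 49
G: 4·6+1·1+5·3 = 40 | 5·7+4·0+1·5 = 40
A: 4·7+1·0+5·1 = 33 | 5·5+4·1+1·4 = 33
J: 4·0+1·1+5·0 = 1 | 5·0+4·0+1·1 = 1
gcd(4,1,5,5,4,1) = 1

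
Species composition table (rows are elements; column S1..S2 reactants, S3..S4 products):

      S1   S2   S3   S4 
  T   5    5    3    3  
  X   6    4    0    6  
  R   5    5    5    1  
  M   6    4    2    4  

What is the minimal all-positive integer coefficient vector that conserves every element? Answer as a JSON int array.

T: 3·5+3·5 = 30 | 5·3+5·3 = 30
X: 3·6+3·4 = 30 | 5·0+5·6 = 30
R: 3·5+3·5 = 30 | 5·5+5·1 = 30
M: 3·6+3·4 = 30 | 5·2+5·4 = 30
gcd(3,3,5,5) = 1

Coefficients: [3, 3, 5, 5]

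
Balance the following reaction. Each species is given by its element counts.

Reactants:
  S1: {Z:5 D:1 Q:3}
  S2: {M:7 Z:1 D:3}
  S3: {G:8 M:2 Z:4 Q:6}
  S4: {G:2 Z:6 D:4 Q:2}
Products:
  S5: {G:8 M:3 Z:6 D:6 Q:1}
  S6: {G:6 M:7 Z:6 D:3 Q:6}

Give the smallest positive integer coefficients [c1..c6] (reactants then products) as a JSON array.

Coefficients: [1, 5, 5, 2, 1, 6]

G: 1·0+5·0+5·8+2·2 = 44 | 1·8+6·6 = 44
M: 1·0+5·7+5·2+2·0 = 45 | 1·3+6·7 = 45
Z: 1·5+5·1+5·4+2·6 = 42 | 1·6+6·6 = 42
D: 1·1+5·3+5·0+2·4 = 24 | 1·6+6·3 = 24
Q: 1·3+5·0+5·6+2·2 = 37 | 1·1+6·6 = 37
gcd(1,5,5,2,1,6) = 1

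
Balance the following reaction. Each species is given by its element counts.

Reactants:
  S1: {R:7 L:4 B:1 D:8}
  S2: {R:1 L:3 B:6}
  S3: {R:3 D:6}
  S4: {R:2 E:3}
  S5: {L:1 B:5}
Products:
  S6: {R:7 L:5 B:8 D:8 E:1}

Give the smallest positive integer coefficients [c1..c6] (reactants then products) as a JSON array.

Coefficients: [3, 5, 4, 2, 3, 6]

R: 3·7+5·1+4·3+2·2+3·0 = 42 | 6·7 = 42
L: 3·4+5·3+4·0+2·0+3·1 = 30 | 6·5 = 30
B: 3·1+5·6+4·0+2·0+3·5 = 48 | 6·8 = 48
D: 3·8+5·0+4·6+2·0+3·0 = 48 | 6·8 = 48
E: 3·0+5·0+4·0+2·3+3·0 = 6 | 6·1 = 6
gcd(3,5,4,2,3,6) = 1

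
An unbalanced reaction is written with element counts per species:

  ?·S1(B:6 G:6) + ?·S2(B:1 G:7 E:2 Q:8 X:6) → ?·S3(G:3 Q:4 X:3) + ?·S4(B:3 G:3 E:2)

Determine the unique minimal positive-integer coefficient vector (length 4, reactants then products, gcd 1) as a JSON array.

B: 1·6+3·1 = 9 | 6·0+3·3 = 9
G: 1·6+3·7 = 27 | 6·3+3·3 = 27
E: 1·0+3·2 = 6 | 6·0+3·2 = 6
Q: 1·0+3·8 = 24 | 6·4+3·0 = 24
X: 1·0+3·6 = 18 | 6·3+3·0 = 18
gcd(1,3,6,3) = 1

Coefficients: [1, 3, 6, 3]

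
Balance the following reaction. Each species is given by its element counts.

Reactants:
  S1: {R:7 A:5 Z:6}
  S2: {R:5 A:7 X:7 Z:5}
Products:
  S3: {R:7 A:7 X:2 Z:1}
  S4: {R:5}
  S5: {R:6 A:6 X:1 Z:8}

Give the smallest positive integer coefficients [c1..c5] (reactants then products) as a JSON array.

R: 6·7+1·5 = 47 | 1·7+2·5+5·6 = 47
A: 6·5+1·7 = 37 | 1·7+2·0+5·6 = 37
X: 6·0+1·7 = 7 | 1·2+2·0+5·1 = 7
Z: 6·6+1·5 = 41 | 1·1+2·0+5·8 = 41
gcd(6,1,1,2,5) = 1

Coefficients: [6, 1, 1, 2, 5]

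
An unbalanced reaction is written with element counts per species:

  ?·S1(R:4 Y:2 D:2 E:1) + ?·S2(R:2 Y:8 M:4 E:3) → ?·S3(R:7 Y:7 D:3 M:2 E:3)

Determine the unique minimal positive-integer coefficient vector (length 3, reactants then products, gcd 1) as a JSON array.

R: 3·4+1·2 = 14 | 2·7 = 14
Y: 3·2+1·8 = 14 | 2·7 = 14
D: 3·2+1·0 = 6 | 2·3 = 6
M: 3·0+1·4 = 4 | 2·2 = 4
E: 3·1+1·3 = 6 | 2·3 = 6
gcd(3,1,2) = 1

Coefficients: [3, 1, 2]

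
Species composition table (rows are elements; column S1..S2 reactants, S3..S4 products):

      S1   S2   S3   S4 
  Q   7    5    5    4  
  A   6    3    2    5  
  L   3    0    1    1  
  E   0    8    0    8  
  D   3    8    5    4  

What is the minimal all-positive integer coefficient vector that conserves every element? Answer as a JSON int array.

Q: 3·7+4·5 = 41 | 5·5+4·4 = 41
A: 3·6+4·3 = 30 | 5·2+4·5 = 30
L: 3·3+4·0 = 9 | 5·1+4·1 = 9
E: 3·0+4·8 = 32 | 5·0+4·8 = 32
D: 3·3+4·8 = 41 | 5·5+4·4 = 41
gcd(3,4,5,4) = 1

Coefficients: [3, 4, 5, 4]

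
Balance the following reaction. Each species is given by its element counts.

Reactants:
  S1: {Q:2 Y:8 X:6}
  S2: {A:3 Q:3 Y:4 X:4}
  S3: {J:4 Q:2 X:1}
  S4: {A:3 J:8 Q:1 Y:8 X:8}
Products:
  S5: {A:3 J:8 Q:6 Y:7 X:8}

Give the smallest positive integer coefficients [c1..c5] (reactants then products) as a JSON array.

Coefficients: [1, 3, 6, 1, 4]

A: 1·0+3·3+6·0+1·3 = 12 | 4·3 = 12
J: 1·0+3·0+6·4+1·8 = 32 | 4·8 = 32
Q: 1·2+3·3+6·2+1·1 = 24 | 4·6 = 24
Y: 1·8+3·4+6·0+1·8 = 28 | 4·7 = 28
X: 1·6+3·4+6·1+1·8 = 32 | 4·8 = 32
gcd(1,3,6,1,4) = 1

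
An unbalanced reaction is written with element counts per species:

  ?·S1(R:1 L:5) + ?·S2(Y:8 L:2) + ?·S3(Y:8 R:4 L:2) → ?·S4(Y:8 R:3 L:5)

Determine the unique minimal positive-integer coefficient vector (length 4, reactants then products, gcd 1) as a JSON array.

Y: 3·0+2·8+3·8 = 40 | 5·8 = 40
R: 3·1+2·0+3·4 = 15 | 5·3 = 15
L: 3·5+2·2+3·2 = 25 | 5·5 = 25
gcd(3,2,3,5) = 1

Coefficients: [3, 2, 3, 5]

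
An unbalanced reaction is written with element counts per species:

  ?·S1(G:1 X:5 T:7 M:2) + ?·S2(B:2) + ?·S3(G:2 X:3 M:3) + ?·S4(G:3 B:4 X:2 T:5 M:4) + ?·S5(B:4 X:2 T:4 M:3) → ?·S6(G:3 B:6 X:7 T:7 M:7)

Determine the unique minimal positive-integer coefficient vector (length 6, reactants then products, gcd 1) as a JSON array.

Coefficients: [2, 5, 5, 1, 4, 5]

G: 2·1+5·0+5·2+1·3+4·0 = 15 | 5·3 = 15
B: 2·0+5·2+5·0+1·4+4·4 = 30 | 5·6 = 30
X: 2·5+5·0+5·3+1·2+4·2 = 35 | 5·7 = 35
T: 2·7+5·0+5·0+1·5+4·4 = 35 | 5·7 = 35
M: 2·2+5·0+5·3+1·4+4·3 = 35 | 5·7 = 35
gcd(2,5,5,1,4,5) = 1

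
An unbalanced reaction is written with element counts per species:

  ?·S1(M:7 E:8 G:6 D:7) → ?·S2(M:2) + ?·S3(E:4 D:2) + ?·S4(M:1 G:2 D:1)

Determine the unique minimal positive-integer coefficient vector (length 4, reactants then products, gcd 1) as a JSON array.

Coefficients: [1, 2, 2, 3]

M: 1·7 = 7 | 2·2+2·0+3·1 = 7
E: 1·8 = 8 | 2·0+2·4+3·0 = 8
G: 1·6 = 6 | 2·0+2·0+3·2 = 6
D: 1·7 = 7 | 2·0+2·2+3·1 = 7
gcd(1,2,2,3) = 1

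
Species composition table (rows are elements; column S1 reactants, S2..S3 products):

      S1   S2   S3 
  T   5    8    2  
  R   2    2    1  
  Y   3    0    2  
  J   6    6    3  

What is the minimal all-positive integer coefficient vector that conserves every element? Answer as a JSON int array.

Coefficients: [4, 1, 6]

T: 4·5 = 20 | 1·8+6·2 = 20
R: 4·2 = 8 | 1·2+6·1 = 8
Y: 4·3 = 12 | 1·0+6·2 = 12
J: 4·6 = 24 | 1·6+6·3 = 24
gcd(4,1,6) = 1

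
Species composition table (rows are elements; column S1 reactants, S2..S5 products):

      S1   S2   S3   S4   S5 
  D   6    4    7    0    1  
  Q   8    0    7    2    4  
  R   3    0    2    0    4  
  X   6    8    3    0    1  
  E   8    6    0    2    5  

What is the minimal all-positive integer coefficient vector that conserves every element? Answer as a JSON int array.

Coefficients: [4, 2, 2, 5, 2]

D: 4·6 = 24 | 2·4+2·7+5·0+2·1 = 24
Q: 4·8 = 32 | 2·0+2·7+5·2+2·4 = 32
R: 4·3 = 12 | 2·0+2·2+5·0+2·4 = 12
X: 4·6 = 24 | 2·8+2·3+5·0+2·1 = 24
E: 4·8 = 32 | 2·6+2·0+5·2+2·5 = 32
gcd(4,2,2,5,2) = 1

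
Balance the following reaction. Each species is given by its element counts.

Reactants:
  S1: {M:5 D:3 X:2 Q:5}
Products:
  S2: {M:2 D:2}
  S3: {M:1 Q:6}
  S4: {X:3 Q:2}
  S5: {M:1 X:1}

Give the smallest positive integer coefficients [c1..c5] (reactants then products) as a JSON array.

Coefficients: [4, 6, 3, 1, 5]

M: 4·5 = 20 | 6·2+3·1+1·0+5·1 = 20
D: 4·3 = 12 | 6·2+3·0+1·0+5·0 = 12
X: 4·2 = 8 | 6·0+3·0+1·3+5·1 = 8
Q: 4·5 = 20 | 6·0+3·6+1·2+5·0 = 20
gcd(4,6,3,1,5) = 1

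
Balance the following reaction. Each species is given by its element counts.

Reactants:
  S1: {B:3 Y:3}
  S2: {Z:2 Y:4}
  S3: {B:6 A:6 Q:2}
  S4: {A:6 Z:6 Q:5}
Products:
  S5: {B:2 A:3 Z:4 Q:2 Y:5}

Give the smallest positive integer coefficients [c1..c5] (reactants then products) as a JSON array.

B: 2·3+6·0+1·6+2·0 = 12 | 6·2 = 12
A: 2·0+6·0+1·6+2·6 = 18 | 6·3 = 18
Z: 2·0+6·2+1·0+2·6 = 24 | 6·4 = 24
Q: 2·0+6·0+1·2+2·5 = 12 | 6·2 = 12
Y: 2·3+6·4+1·0+2·0 = 30 | 6·5 = 30
gcd(2,6,1,2,6) = 1

Coefficients: [2, 6, 1, 2, 6]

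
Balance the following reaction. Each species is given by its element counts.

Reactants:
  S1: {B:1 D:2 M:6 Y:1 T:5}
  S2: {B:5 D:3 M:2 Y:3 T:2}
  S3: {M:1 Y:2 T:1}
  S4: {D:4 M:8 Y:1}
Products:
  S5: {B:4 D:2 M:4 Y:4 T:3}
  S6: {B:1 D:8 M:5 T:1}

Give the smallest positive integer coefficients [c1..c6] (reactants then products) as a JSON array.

Coefficients: [1, 4, 3, 1, 5, 1]

B: 1·1+4·5+3·0+1·0 = 21 | 5·4+1·1 = 21
D: 1·2+4·3+3·0+1·4 = 18 | 5·2+1·8 = 18
M: 1·6+4·2+3·1+1·8 = 25 | 5·4+1·5 = 25
Y: 1·1+4·3+3·2+1·1 = 20 | 5·4+1·0 = 20
T: 1·5+4·2+3·1+1·0 = 16 | 5·3+1·1 = 16
gcd(1,4,3,1,5,1) = 1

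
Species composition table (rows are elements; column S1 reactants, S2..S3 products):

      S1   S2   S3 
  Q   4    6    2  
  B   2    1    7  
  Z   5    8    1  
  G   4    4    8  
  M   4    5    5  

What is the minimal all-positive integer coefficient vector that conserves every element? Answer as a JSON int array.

Q: 5·4 = 20 | 3·6+1·2 = 20
B: 5·2 = 10 | 3·1+1·7 = 10
Z: 5·5 = 25 | 3·8+1·1 = 25
G: 5·4 = 20 | 3·4+1·8 = 20
M: 5·4 = 20 | 3·5+1·5 = 20
gcd(5,3,1) = 1

Coefficients: [5, 3, 1]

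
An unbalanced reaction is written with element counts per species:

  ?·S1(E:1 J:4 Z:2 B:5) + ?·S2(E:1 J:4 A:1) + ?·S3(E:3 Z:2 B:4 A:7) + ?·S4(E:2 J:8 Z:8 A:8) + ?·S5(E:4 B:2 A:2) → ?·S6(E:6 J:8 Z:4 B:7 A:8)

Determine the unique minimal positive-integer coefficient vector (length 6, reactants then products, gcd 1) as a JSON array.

Coefficients: [4, 6, 4, 1, 3, 6]

E: 4·1+6·1+4·3+1·2+3·4 = 36 | 6·6 = 36
J: 4·4+6·4+4·0+1·8+3·0 = 48 | 6·8 = 48
Z: 4·2+6·0+4·2+1·8+3·0 = 24 | 6·4 = 24
B: 4·5+6·0+4·4+1·0+3·2 = 42 | 6·7 = 42
A: 4·0+6·1+4·7+1·8+3·2 = 48 | 6·8 = 48
gcd(4,6,4,1,3,6) = 1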